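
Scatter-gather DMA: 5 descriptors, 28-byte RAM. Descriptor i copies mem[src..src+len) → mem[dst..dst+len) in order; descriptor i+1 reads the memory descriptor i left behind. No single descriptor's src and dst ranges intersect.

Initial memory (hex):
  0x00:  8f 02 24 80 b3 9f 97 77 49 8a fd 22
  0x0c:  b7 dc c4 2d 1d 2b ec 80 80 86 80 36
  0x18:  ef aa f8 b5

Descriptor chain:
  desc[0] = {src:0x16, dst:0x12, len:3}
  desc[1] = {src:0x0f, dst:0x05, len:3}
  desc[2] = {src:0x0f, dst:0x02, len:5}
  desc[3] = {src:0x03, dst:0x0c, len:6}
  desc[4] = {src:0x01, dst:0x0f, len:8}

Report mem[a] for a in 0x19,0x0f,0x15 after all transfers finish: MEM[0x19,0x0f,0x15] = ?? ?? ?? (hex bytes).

#0 dst[0x12+3] := {0x80,0x36,0xef}
#1 dst[0x05+3] := {0x2d,0x1d,0x2b}
#2 dst[0x02+5] := {0x2d,0x1d,0x2b,0x80,0x36}
#3 dst[0x0c+6] := {0x1d,0x2b,0x80,0x36,0x2b,0x49}
#4 dst[0x0f+8] := {0x02,0x2d,0x1d,0x2b,0x80,0x36,0x2b,0x49}
query mem[0x19]=0xaa, mem[0x0f]=0x02, mem[0x15]=0x2b

MEM[0x19,0x0f,0x15] = aa 02 2b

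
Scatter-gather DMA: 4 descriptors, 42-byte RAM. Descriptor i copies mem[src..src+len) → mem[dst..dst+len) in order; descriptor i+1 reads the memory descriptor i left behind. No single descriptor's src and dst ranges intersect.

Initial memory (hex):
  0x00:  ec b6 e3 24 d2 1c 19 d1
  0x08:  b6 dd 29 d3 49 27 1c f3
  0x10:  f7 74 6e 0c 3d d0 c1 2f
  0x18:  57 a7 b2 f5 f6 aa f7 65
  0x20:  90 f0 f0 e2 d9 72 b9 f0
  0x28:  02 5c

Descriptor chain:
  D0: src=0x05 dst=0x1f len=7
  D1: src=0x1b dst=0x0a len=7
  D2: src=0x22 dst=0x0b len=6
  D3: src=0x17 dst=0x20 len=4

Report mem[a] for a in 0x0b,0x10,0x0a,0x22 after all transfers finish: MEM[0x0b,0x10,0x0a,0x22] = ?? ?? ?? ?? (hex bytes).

  after D0: wrote 7B at 0x1f = 1c19d1b6dd29d3
  after D1: wrote 7B at 0x0a = f5f6aaf71c19d1
  after D2: wrote 6B at 0x0b = b6dd29d3b9f0
  after D3: wrote 4B at 0x20 = 2f57a7b2
query mem[0x0b]=0xb6, mem[0x10]=0xf0, mem[0x0a]=0xf5, mem[0x22]=0xa7

MEM[0x0b,0x10,0x0a,0x22] = b6 f0 f5 a7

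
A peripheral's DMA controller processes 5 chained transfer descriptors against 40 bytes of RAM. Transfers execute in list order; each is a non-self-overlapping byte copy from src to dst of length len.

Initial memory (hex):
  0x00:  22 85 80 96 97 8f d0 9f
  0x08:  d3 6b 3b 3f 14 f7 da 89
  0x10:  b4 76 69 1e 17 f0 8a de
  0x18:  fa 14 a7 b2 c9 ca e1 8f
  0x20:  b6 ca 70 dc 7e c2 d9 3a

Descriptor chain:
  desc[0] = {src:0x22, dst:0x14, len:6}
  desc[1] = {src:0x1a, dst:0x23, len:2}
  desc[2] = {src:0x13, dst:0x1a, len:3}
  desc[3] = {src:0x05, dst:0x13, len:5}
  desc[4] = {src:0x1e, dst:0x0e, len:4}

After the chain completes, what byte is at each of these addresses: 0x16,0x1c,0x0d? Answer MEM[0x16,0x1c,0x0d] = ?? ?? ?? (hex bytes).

D0: mem[0x14..0x19] <- [70 dc 7e c2 d9 3a]
D1: mem[0x23..0x24] <- [a7 b2]
D2: mem[0x1a..0x1c] <- [1e 70 dc]
D3: mem[0x13..0x17] <- [8f d0 9f d3 6b]
D4: mem[0x0e..0x11] <- [e1 8f b6 ca]
query mem[0x16]=0xd3, mem[0x1c]=0xdc, mem[0x0d]=0xf7

MEM[0x16,0x1c,0x0d] = d3 dc f7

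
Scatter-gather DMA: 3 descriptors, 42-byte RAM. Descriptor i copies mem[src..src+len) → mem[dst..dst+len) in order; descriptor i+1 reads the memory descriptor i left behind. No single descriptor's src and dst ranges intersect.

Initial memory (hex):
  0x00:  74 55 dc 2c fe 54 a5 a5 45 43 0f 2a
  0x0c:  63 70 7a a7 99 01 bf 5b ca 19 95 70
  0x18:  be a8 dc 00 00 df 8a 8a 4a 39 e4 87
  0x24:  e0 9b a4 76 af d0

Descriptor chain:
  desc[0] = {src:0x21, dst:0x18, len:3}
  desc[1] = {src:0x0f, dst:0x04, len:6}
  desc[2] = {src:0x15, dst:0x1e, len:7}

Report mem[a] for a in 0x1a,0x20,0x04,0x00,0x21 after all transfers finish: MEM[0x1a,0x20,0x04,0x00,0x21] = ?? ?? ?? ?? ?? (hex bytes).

MEM[0x1a,0x20,0x04,0x00,0x21] = 87 70 a7 74 39

D0: mem[0x18..0x1a] <- [39 e4 87]
D1: mem[0x04..0x09] <- [a7 99 01 bf 5b ca]
D2: mem[0x1e..0x24] <- [19 95 70 39 e4 87 00]
query mem[0x1a]=0x87, mem[0x20]=0x70, mem[0x04]=0xa7, mem[0x00]=0x74, mem[0x21]=0x39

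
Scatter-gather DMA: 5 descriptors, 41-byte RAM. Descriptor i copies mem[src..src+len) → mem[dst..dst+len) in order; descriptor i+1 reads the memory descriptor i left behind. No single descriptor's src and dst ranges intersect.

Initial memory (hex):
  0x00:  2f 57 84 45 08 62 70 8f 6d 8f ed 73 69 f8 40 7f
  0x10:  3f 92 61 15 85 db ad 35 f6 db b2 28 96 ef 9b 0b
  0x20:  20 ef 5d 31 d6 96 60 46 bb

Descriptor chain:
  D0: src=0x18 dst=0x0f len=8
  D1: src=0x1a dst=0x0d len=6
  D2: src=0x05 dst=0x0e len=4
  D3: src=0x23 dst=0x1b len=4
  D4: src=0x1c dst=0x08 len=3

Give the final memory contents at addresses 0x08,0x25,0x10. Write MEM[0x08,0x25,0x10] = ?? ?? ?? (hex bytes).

MEM[0x08,0x25,0x10] = d6 96 8f

#0 dst[0x0f+8] := {0xf6,0xdb,0xb2,0x28,0x96,0xef,0x9b,0x0b}
#1 dst[0x0d+6] := {0xb2,0x28,0x96,0xef,0x9b,0x0b}
#2 dst[0x0e+4] := {0x62,0x70,0x8f,0x6d}
#3 dst[0x1b+4] := {0x31,0xd6,0x96,0x60}
#4 dst[0x08+3] := {0xd6,0x96,0x60}
query mem[0x08]=0xd6, mem[0x25]=0x96, mem[0x10]=0x8f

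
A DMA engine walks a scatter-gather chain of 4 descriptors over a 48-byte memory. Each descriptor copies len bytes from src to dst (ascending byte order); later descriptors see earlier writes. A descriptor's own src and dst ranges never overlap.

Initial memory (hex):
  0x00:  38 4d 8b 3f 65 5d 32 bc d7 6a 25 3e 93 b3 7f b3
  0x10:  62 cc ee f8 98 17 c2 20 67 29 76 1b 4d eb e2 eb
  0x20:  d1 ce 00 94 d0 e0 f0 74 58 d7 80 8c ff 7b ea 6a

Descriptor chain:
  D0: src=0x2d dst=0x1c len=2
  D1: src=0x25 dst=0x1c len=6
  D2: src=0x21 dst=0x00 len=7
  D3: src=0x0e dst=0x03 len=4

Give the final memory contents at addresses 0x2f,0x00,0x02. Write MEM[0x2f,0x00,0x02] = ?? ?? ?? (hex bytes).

MEM[0x2f,0x00,0x02] = 6a 80 94

D0: mem[0x1c..0x1d] <- [7b ea]
D1: mem[0x1c..0x21] <- [e0 f0 74 58 d7 80]
D2: mem[0x00..0x06] <- [80 00 94 d0 e0 f0 74]
D3: mem[0x03..0x06] <- [7f b3 62 cc]
query mem[0x2f]=0x6a, mem[0x00]=0x80, mem[0x02]=0x94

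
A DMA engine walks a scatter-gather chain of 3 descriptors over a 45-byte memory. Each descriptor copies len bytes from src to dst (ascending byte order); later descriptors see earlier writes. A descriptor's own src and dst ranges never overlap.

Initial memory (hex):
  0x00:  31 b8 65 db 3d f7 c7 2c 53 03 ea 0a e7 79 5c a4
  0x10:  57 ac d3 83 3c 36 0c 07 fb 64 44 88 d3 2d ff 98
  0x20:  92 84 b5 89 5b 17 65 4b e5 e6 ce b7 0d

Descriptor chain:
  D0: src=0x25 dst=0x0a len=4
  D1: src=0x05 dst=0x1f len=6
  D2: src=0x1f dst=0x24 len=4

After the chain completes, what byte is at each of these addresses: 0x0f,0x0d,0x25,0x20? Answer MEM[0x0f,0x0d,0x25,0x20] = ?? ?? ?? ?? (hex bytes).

#0 dst[0x0a+4] := {0x17,0x65,0x4b,0xe5}
#1 dst[0x1f+6] := {0xf7,0xc7,0x2c,0x53,0x03,0x17}
#2 dst[0x24+4] := {0xf7,0xc7,0x2c,0x53}
query mem[0x0f]=0xa4, mem[0x0d]=0xe5, mem[0x25]=0xc7, mem[0x20]=0xc7

MEM[0x0f,0x0d,0x25,0x20] = a4 e5 c7 c7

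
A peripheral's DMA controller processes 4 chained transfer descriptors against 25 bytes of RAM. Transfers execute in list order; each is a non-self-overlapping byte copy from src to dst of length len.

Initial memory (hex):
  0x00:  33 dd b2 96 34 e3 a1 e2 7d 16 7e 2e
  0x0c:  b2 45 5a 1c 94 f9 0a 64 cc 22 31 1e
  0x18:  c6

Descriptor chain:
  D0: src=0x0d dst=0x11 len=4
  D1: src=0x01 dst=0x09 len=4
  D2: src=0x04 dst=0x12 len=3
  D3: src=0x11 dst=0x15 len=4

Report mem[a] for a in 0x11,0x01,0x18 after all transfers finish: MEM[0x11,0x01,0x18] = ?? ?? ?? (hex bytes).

MEM[0x11,0x01,0x18] = 45 dd a1

#0 dst[0x11+4] := {0x45,0x5a,0x1c,0x94}
#1 dst[0x09+4] := {0xdd,0xb2,0x96,0x34}
#2 dst[0x12+3] := {0x34,0xe3,0xa1}
#3 dst[0x15+4] := {0x45,0x34,0xe3,0xa1}
query mem[0x11]=0x45, mem[0x01]=0xdd, mem[0x18]=0xa1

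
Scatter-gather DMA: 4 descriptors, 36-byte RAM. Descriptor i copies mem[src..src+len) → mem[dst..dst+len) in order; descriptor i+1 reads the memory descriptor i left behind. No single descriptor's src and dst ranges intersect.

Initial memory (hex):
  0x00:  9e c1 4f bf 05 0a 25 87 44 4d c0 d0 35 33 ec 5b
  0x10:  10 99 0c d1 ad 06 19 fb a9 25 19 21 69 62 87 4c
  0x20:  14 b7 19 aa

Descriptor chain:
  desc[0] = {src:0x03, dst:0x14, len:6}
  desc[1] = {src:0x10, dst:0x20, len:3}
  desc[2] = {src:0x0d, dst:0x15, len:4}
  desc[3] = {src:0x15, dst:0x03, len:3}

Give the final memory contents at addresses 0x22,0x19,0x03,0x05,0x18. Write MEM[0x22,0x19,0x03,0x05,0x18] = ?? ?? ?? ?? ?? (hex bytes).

D0: mem[0x14..0x19] <- [bf 05 0a 25 87 44]
D1: mem[0x20..0x22] <- [10 99 0c]
D2: mem[0x15..0x18] <- [33 ec 5b 10]
D3: mem[0x03..0x05] <- [33 ec 5b]
query mem[0x22]=0x0c, mem[0x19]=0x44, mem[0x03]=0x33, mem[0x05]=0x5b, mem[0x18]=0x10

MEM[0x22,0x19,0x03,0x05,0x18] = 0c 44 33 5b 10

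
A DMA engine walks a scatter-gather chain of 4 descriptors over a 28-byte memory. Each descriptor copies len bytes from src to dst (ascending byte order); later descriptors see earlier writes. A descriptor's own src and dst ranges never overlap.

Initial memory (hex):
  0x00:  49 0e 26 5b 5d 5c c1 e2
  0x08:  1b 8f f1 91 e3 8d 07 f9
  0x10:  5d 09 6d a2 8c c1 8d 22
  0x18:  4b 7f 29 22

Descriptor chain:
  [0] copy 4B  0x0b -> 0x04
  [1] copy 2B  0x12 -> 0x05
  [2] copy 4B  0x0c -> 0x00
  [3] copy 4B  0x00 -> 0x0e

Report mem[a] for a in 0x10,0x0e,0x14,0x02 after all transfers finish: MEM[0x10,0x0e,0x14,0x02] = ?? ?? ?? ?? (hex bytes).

D0: mem[0x04..0x07] <- [91 e3 8d 07]
D1: mem[0x05..0x06] <- [6d a2]
D2: mem[0x00..0x03] <- [e3 8d 07 f9]
D3: mem[0x0e..0x11] <- [e3 8d 07 f9]
query mem[0x10]=0x07, mem[0x0e]=0xe3, mem[0x14]=0x8c, mem[0x02]=0x07

MEM[0x10,0x0e,0x14,0x02] = 07 e3 8c 07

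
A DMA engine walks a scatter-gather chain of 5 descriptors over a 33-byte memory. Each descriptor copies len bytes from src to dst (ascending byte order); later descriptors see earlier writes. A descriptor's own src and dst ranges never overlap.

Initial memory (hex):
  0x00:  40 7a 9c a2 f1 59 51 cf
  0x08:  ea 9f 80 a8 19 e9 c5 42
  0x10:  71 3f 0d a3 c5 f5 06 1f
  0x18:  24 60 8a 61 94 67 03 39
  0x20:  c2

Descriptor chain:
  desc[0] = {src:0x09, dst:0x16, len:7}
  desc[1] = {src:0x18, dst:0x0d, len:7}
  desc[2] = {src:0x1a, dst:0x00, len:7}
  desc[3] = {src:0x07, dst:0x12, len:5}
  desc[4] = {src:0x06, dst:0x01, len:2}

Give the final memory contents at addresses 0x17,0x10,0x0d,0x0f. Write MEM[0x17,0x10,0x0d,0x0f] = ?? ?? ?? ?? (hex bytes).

  after D0: wrote 7B at 0x16 = 9f80a819e9c542
  after D1: wrote 7B at 0x0d = a819e9c5426703
  after D2: wrote 7B at 0x00 = e9c542670339c2
  after D3: wrote 5B at 0x12 = cfea9f80a8
  after D4: wrote 2B at 0x01 = c2cf
query mem[0x17]=0x80, mem[0x10]=0xc5, mem[0x0d]=0xa8, mem[0x0f]=0xe9

MEM[0x17,0x10,0x0d,0x0f] = 80 c5 a8 e9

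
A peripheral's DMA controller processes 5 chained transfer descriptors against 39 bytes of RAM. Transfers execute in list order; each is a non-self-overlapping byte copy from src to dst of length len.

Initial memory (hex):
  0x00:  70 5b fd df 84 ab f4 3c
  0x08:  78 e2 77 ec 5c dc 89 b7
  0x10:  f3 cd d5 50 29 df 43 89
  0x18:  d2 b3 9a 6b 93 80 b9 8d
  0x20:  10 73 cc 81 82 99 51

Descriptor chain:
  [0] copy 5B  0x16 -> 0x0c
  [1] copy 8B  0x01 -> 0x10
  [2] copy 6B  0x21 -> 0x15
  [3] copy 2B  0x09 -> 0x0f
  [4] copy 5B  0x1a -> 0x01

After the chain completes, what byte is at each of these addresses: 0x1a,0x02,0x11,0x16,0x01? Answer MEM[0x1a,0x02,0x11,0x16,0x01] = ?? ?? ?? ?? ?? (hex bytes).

MEM[0x1a,0x02,0x11,0x16,0x01] = 51 6b fd cc 51

#0 dst[0x0c+5] := {0x43,0x89,0xd2,0xb3,0x9a}
#1 dst[0x10+8] := {0x5b,0xfd,0xdf,0x84,0xab,0xf4,0x3c,0x78}
#2 dst[0x15+6] := {0x73,0xcc,0x81,0x82,0x99,0x51}
#3 dst[0x0f+2] := {0xe2,0x77}
#4 dst[0x01+5] := {0x51,0x6b,0x93,0x80,0xb9}
query mem[0x1a]=0x51, mem[0x02]=0x6b, mem[0x11]=0xfd, mem[0x16]=0xcc, mem[0x01]=0x51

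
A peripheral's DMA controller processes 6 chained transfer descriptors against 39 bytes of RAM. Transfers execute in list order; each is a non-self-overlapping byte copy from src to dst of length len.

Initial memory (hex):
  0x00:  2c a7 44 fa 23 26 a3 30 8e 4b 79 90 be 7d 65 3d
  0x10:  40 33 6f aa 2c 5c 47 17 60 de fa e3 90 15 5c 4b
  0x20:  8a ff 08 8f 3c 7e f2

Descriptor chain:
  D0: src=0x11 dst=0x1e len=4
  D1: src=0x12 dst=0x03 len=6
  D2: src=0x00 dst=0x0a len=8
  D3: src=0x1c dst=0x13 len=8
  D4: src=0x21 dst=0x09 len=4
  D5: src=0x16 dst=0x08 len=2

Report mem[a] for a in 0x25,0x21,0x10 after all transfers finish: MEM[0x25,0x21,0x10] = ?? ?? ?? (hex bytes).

#0 dst[0x1e+4] := {0x33,0x6f,0xaa,0x2c}
#1 dst[0x03+6] := {0x6f,0xaa,0x2c,0x5c,0x47,0x17}
#2 dst[0x0a+8] := {0x2c,0xa7,0x44,0x6f,0xaa,0x2c,0x5c,0x47}
#3 dst[0x13+8] := {0x90,0x15,0x33,0x6f,0xaa,0x2c,0x08,0x8f}
#4 dst[0x09+4] := {0x2c,0x08,0x8f,0x3c}
#5 dst[0x08+2] := {0x6f,0xaa}
query mem[0x25]=0x7e, mem[0x21]=0x2c, mem[0x10]=0x5c

MEM[0x25,0x21,0x10] = 7e 2c 5c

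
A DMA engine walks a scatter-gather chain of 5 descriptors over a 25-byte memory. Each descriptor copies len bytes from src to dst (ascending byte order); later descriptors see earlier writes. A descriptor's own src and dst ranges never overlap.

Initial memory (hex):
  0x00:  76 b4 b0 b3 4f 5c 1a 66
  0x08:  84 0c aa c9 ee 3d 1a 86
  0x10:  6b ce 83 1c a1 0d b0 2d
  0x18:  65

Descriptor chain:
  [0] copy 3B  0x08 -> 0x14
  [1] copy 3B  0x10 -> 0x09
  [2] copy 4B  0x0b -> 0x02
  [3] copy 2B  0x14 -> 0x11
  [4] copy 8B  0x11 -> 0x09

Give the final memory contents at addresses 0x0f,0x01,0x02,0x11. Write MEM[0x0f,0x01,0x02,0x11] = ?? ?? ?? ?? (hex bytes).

D0: mem[0x14..0x16] <- [84 0c aa]
D1: mem[0x09..0x0b] <- [6b ce 83]
D2: mem[0x02..0x05] <- [83 ee 3d 1a]
D3: mem[0x11..0x12] <- [84 0c]
D4: mem[0x09..0x10] <- [84 0c 1c 84 0c aa 2d 65]
query mem[0x0f]=0x2d, mem[0x01]=0xb4, mem[0x02]=0x83, mem[0x11]=0x84

MEM[0x0f,0x01,0x02,0x11] = 2d b4 83 84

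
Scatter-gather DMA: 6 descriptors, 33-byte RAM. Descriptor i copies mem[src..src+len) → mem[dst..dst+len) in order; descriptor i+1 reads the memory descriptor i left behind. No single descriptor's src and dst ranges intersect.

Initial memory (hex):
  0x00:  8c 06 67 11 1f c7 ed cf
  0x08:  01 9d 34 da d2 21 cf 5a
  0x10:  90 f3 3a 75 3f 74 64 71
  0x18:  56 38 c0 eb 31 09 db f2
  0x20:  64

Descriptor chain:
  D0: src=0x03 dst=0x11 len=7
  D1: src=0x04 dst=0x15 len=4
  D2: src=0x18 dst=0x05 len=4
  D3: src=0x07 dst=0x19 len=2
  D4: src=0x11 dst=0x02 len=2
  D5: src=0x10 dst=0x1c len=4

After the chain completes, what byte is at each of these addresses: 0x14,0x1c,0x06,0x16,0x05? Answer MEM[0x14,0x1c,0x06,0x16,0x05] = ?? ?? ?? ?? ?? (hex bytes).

  after D0: wrote 7B at 0x11 = 111fc7edcf019d
  after D1: wrote 4B at 0x15 = 1fc7edcf
  after D2: wrote 4B at 0x05 = cf38c0eb
  after D3: wrote 2B at 0x19 = c0eb
  after D4: wrote 2B at 0x02 = 111f
  after D5: wrote 4B at 0x1c = 90111fc7
query mem[0x14]=0xed, mem[0x1c]=0x90, mem[0x06]=0x38, mem[0x16]=0xc7, mem[0x05]=0xcf

MEM[0x14,0x1c,0x06,0x16,0x05] = ed 90 38 c7 cf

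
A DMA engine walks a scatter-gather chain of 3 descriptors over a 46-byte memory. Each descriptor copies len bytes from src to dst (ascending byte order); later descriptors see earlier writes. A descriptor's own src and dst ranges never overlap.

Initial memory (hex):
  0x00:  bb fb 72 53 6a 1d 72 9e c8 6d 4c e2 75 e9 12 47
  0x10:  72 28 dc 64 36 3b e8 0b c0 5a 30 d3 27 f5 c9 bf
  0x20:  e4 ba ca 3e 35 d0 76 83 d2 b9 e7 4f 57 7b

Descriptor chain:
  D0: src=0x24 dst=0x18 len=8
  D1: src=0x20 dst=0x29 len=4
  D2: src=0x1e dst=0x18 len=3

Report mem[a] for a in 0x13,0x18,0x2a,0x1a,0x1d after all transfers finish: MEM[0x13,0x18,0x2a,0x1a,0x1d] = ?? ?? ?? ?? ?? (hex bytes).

[0] 0x24->0x18 len=8 : 35 d0 76 83 d2 b9 e7 4f
[1] 0x20->0x29 len=4 : e4 ba ca 3e
[2] 0x1e->0x18 len=3 : e7 4f e4
query mem[0x13]=0x64, mem[0x18]=0xe7, mem[0x2a]=0xba, mem[0x1a]=0xe4, mem[0x1d]=0xb9

MEM[0x13,0x18,0x2a,0x1a,0x1d] = 64 e7 ba e4 b9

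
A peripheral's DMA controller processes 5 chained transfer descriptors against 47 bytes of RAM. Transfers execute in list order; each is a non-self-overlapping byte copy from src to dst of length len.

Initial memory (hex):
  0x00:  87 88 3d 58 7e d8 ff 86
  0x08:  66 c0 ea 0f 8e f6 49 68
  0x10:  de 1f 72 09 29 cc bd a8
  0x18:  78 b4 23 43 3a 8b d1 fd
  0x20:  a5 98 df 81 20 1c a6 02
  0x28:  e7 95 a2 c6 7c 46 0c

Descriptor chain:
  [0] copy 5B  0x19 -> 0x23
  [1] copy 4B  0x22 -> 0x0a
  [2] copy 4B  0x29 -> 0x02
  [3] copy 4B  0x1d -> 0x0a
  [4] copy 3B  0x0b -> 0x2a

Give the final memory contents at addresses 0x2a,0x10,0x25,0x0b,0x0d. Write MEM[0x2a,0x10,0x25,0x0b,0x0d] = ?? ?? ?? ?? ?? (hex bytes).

MEM[0x2a,0x10,0x25,0x0b,0x0d] = d1 de 43 d1 a5

[0] 0x19->0x23 len=5 : b4 23 43 3a 8b
[1] 0x22->0x0a len=4 : df b4 23 43
[2] 0x29->0x02 len=4 : 95 a2 c6 7c
[3] 0x1d->0x0a len=4 : 8b d1 fd a5
[4] 0x0b->0x2a len=3 : d1 fd a5
query mem[0x2a]=0xd1, mem[0x10]=0xde, mem[0x25]=0x43, mem[0x0b]=0xd1, mem[0x0d]=0xa5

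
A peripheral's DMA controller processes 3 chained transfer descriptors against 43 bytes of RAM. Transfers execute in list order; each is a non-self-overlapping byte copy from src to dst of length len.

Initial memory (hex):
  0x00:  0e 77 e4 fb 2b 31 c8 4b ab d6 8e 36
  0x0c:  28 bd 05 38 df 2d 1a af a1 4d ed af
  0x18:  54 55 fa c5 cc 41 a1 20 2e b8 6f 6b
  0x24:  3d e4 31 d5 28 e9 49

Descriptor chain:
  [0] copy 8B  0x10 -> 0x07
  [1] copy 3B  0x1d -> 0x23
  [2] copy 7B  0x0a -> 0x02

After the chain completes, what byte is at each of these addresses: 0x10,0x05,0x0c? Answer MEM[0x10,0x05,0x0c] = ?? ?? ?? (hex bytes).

MEM[0x10,0x05,0x0c] = df ed 4d

  after D0: wrote 8B at 0x07 = df2d1aafa14dedaf
  after D1: wrote 3B at 0x23 = 41a120
  after D2: wrote 7B at 0x02 = afa14dedaf38df
query mem[0x10]=0xdf, mem[0x05]=0xed, mem[0x0c]=0x4d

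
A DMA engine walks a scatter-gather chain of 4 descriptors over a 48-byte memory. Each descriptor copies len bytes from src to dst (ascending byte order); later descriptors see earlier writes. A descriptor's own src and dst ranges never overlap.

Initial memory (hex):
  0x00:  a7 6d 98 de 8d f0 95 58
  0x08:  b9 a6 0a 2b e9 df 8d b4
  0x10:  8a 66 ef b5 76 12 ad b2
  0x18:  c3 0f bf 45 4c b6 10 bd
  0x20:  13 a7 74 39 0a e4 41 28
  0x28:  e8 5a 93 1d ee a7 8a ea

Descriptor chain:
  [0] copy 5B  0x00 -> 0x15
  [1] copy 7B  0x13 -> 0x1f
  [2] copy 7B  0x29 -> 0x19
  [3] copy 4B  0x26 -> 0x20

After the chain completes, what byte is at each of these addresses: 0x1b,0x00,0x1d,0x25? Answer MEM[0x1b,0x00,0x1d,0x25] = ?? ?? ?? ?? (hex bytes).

#0 dst[0x15+5] := {0xa7,0x6d,0x98,0xde,0x8d}
#1 dst[0x1f+7] := {0xb5,0x76,0xa7,0x6d,0x98,0xde,0x8d}
#2 dst[0x19+7] := {0x5a,0x93,0x1d,0xee,0xa7,0x8a,0xea}
#3 dst[0x20+4] := {0x41,0x28,0xe8,0x5a}
query mem[0x1b]=0x1d, mem[0x00]=0xa7, mem[0x1d]=0xa7, mem[0x25]=0x8d

MEM[0x1b,0x00,0x1d,0x25] = 1d a7 a7 8d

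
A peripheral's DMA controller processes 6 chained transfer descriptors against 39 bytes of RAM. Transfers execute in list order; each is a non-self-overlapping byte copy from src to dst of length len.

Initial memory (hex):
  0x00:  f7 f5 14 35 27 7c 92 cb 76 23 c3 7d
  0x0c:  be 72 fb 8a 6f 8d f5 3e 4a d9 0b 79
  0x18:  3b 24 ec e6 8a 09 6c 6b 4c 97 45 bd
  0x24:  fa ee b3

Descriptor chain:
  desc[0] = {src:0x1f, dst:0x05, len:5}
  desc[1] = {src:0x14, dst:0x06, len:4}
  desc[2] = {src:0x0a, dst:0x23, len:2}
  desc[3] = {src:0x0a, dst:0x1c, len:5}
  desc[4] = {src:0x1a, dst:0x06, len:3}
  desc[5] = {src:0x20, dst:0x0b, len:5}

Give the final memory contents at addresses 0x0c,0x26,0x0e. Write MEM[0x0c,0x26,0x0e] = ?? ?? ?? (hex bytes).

MEM[0x0c,0x26,0x0e] = 97 b3 c3

[0] 0x1f->0x05 len=5 : 6b 4c 97 45 bd
[1] 0x14->0x06 len=4 : 4a d9 0b 79
[2] 0x0a->0x23 len=2 : c3 7d
[3] 0x0a->0x1c len=5 : c3 7d be 72 fb
[4] 0x1a->0x06 len=3 : ec e6 c3
[5] 0x20->0x0b len=5 : fb 97 45 c3 7d
query mem[0x0c]=0x97, mem[0x26]=0xb3, mem[0x0e]=0xc3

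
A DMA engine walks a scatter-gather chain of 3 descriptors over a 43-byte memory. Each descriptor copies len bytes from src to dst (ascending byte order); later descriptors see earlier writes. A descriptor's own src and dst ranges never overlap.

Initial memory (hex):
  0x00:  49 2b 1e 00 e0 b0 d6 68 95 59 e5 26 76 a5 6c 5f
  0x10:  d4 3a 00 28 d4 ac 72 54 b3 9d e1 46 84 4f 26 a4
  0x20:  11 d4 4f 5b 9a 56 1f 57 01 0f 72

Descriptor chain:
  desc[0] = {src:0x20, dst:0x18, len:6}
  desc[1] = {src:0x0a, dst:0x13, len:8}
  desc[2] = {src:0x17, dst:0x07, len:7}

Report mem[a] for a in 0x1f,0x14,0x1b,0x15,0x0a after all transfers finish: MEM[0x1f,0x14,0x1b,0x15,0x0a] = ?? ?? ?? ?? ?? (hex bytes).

  after D0: wrote 6B at 0x18 = 11d44f5b9a56
  after D1: wrote 8B at 0x13 = e52676a56c5fd43a
  after D2: wrote 7B at 0x07 = 6c5fd43a5b9a56
query mem[0x1f]=0xa4, mem[0x14]=0x26, mem[0x1b]=0x5b, mem[0x15]=0x76, mem[0x0a]=0x3a

MEM[0x1f,0x14,0x1b,0x15,0x0a] = a4 26 5b 76 3a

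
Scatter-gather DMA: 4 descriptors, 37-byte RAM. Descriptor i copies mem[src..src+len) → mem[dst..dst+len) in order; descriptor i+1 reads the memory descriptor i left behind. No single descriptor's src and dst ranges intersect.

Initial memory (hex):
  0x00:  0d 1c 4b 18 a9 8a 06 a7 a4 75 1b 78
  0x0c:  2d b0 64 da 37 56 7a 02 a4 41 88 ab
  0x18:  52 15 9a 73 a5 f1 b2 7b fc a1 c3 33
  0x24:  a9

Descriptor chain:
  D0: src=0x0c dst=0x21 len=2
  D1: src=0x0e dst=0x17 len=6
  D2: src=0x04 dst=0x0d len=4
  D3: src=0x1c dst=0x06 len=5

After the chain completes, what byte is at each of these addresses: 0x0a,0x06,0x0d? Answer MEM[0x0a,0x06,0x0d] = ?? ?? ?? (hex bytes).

[0] 0x0c->0x21 len=2 : 2d b0
[1] 0x0e->0x17 len=6 : 64 da 37 56 7a 02
[2] 0x04->0x0d len=4 : a9 8a 06 a7
[3] 0x1c->0x06 len=5 : 02 f1 b2 7b fc
query mem[0x0a]=0xfc, mem[0x06]=0x02, mem[0x0d]=0xa9

MEM[0x0a,0x06,0x0d] = fc 02 a9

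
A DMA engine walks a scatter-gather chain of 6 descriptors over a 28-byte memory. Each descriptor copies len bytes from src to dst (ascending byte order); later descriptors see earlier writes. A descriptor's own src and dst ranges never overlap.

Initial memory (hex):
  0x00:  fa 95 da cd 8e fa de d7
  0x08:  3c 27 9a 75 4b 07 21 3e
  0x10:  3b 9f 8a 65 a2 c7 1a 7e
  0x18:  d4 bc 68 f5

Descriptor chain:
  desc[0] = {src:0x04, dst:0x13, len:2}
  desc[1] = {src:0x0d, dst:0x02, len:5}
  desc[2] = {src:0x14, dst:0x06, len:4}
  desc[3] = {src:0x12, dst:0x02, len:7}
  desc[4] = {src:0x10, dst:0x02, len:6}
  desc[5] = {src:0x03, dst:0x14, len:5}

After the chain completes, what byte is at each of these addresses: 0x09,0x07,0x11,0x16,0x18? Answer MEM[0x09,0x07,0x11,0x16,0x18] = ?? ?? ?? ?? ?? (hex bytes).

MEM[0x09,0x07,0x11,0x16,0x18] = 7e c7 9f 8e c7

D0: mem[0x13..0x14] <- [8e fa]
D1: mem[0x02..0x06] <- [07 21 3e 3b 9f]
D2: mem[0x06..0x09] <- [fa c7 1a 7e]
D3: mem[0x02..0x08] <- [8a 8e fa c7 1a 7e d4]
D4: mem[0x02..0x07] <- [3b 9f 8a 8e fa c7]
D5: mem[0x14..0x18] <- [9f 8a 8e fa c7]
query mem[0x09]=0x7e, mem[0x07]=0xc7, mem[0x11]=0x9f, mem[0x16]=0x8e, mem[0x18]=0xc7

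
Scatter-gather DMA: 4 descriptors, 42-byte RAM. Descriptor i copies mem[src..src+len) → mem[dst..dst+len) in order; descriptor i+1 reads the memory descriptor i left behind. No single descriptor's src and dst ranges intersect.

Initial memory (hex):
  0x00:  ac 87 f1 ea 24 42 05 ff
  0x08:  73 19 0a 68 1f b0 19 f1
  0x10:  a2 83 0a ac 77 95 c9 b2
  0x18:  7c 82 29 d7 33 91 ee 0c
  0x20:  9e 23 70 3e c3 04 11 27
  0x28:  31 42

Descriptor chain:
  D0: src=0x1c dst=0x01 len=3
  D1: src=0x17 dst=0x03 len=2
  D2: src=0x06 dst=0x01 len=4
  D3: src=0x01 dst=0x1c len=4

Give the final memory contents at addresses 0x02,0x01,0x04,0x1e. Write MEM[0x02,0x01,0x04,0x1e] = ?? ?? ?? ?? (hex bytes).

#0 dst[0x01+3] := {0x33,0x91,0xee}
#1 dst[0x03+2] := {0xb2,0x7c}
#2 dst[0x01+4] := {0x05,0xff,0x73,0x19}
#3 dst[0x1c+4] := {0x05,0xff,0x73,0x19}
query mem[0x02]=0xff, mem[0x01]=0x05, mem[0x04]=0x19, mem[0x1e]=0x73

MEM[0x02,0x01,0x04,0x1e] = ff 05 19 73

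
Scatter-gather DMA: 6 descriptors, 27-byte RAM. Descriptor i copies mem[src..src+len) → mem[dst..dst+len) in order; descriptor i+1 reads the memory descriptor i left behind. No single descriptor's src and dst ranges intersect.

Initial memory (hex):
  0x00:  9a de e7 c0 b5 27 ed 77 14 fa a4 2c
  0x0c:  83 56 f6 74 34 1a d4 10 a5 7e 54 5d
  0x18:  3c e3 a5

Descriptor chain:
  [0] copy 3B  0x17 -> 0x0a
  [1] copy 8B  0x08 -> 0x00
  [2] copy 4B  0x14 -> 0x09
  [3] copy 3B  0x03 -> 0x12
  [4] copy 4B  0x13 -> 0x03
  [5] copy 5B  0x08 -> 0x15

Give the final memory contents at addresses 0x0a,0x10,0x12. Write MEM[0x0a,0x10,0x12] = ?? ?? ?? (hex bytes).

MEM[0x0a,0x10,0x12] = 7e 34 3c

[0] 0x17->0x0a len=3 : 5d 3c e3
[1] 0x08->0x00 len=8 : 14 fa 5d 3c e3 56 f6 74
[2] 0x14->0x09 len=4 : a5 7e 54 5d
[3] 0x03->0x12 len=3 : 3c e3 56
[4] 0x13->0x03 len=4 : e3 56 7e 54
[5] 0x08->0x15 len=5 : 14 a5 7e 54 5d
query mem[0x0a]=0x7e, mem[0x10]=0x34, mem[0x12]=0x3c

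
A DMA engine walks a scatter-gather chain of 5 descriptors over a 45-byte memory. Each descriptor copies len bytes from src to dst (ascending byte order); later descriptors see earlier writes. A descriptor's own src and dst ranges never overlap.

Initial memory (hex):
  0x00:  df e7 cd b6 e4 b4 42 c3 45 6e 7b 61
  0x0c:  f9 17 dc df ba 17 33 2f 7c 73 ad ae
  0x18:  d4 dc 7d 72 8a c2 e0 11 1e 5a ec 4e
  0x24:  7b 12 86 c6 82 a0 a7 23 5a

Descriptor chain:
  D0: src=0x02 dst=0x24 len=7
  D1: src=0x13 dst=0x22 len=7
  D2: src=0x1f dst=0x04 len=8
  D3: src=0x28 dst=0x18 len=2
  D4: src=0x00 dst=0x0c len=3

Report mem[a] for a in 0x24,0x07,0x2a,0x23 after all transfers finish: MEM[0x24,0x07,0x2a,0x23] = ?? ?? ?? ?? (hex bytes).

MEM[0x24,0x07,0x2a,0x23] = 73 2f 45 7c

[0] 0x02->0x24 len=7 : cd b6 e4 b4 42 c3 45
[1] 0x13->0x22 len=7 : 2f 7c 73 ad ae d4 dc
[2] 0x1f->0x04 len=8 : 11 1e 5a 2f 7c 73 ad ae
[3] 0x28->0x18 len=2 : dc c3
[4] 0x00->0x0c len=3 : df e7 cd
query mem[0x24]=0x73, mem[0x07]=0x2f, mem[0x2a]=0x45, mem[0x23]=0x7c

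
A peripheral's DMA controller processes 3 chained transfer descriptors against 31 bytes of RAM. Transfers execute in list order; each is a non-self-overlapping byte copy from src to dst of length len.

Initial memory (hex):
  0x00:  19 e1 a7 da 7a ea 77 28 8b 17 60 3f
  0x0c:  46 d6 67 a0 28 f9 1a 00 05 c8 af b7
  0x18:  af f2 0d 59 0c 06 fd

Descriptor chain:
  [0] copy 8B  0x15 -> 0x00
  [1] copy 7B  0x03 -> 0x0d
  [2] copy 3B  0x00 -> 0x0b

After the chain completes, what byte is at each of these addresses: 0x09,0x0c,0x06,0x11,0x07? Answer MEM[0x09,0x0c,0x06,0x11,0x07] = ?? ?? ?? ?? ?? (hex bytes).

[0] 0x15->0x00 len=8 : c8 af b7 af f2 0d 59 0c
[1] 0x03->0x0d len=7 : af f2 0d 59 0c 8b 17
[2] 0x00->0x0b len=3 : c8 af b7
query mem[0x09]=0x17, mem[0x0c]=0xaf, mem[0x06]=0x59, mem[0x11]=0x0c, mem[0x07]=0x0c

MEM[0x09,0x0c,0x06,0x11,0x07] = 17 af 59 0c 0c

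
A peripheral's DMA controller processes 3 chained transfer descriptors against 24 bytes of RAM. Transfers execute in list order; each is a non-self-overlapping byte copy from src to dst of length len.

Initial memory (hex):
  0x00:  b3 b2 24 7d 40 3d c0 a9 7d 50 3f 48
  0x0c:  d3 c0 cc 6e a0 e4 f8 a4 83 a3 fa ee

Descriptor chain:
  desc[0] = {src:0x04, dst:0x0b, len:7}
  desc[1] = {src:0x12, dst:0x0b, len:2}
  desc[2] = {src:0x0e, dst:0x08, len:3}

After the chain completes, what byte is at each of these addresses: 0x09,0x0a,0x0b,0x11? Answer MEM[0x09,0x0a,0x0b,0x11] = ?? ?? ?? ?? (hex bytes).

MEM[0x09,0x0a,0x0b,0x11] = 7d 50 f8 3f

  after D0: wrote 7B at 0x0b = 403dc0a97d503f
  after D1: wrote 2B at 0x0b = f8a4
  after D2: wrote 3B at 0x08 = a97d50
query mem[0x09]=0x7d, mem[0x0a]=0x50, mem[0x0b]=0xf8, mem[0x11]=0x3f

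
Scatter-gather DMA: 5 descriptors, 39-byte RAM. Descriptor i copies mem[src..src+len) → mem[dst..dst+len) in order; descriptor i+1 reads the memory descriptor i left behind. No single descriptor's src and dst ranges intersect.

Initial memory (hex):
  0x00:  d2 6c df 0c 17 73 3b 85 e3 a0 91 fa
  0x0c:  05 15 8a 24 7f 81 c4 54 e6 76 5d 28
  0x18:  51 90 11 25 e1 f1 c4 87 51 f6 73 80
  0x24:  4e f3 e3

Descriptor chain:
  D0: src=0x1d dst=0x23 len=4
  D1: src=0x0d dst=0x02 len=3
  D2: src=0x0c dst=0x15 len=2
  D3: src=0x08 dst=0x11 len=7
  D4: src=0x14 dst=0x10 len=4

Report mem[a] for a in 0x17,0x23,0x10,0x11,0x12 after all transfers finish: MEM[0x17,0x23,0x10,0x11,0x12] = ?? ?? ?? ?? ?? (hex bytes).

MEM[0x17,0x23,0x10,0x11,0x12] = 8a f1 fa 05 15

  after D0: wrote 4B at 0x23 = f1c48751
  after D1: wrote 3B at 0x02 = 158a24
  after D2: wrote 2B at 0x15 = 0515
  after D3: wrote 7B at 0x11 = e3a091fa05158a
  after D4: wrote 4B at 0x10 = fa05158a
query mem[0x17]=0x8a, mem[0x23]=0xf1, mem[0x10]=0xfa, mem[0x11]=0x05, mem[0x12]=0x15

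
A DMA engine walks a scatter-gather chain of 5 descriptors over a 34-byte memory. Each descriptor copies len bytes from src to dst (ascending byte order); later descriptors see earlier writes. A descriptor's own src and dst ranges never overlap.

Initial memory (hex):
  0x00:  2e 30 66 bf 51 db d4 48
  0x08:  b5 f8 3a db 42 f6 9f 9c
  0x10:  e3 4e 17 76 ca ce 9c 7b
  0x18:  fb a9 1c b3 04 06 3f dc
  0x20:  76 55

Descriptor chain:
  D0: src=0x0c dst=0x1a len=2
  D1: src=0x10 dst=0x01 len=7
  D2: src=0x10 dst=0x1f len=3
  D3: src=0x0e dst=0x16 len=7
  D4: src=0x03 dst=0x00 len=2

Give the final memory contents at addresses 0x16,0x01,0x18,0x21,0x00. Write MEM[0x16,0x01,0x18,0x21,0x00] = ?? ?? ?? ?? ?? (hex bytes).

MEM[0x16,0x01,0x18,0x21,0x00] = 9f 76 e3 17 17

[0] 0x0c->0x1a len=2 : 42 f6
[1] 0x10->0x01 len=7 : e3 4e 17 76 ca ce 9c
[2] 0x10->0x1f len=3 : e3 4e 17
[3] 0x0e->0x16 len=7 : 9f 9c e3 4e 17 76 ca
[4] 0x03->0x00 len=2 : 17 76
query mem[0x16]=0x9f, mem[0x01]=0x76, mem[0x18]=0xe3, mem[0x21]=0x17, mem[0x00]=0x17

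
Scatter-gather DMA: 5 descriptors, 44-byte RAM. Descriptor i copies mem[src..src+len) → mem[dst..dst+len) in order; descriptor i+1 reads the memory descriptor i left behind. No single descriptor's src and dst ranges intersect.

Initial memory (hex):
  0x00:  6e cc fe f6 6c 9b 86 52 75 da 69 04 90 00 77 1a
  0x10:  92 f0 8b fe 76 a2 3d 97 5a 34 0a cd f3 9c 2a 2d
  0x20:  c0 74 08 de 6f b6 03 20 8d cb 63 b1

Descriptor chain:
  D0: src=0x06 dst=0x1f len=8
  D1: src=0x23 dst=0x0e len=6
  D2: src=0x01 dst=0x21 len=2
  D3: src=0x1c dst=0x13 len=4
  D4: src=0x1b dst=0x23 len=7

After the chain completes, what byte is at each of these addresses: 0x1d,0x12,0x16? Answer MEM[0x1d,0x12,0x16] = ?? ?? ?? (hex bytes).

D0: mem[0x1f..0x26] <- [86 52 75 da 69 04 90 00]
D1: mem[0x0e..0x13] <- [69 04 90 00 20 8d]
D2: mem[0x21..0x22] <- [cc fe]
D3: mem[0x13..0x16] <- [f3 9c 2a 86]
D4: mem[0x23..0x29] <- [cd f3 9c 2a 86 52 cc]
query mem[0x1d]=0x9c, mem[0x12]=0x20, mem[0x16]=0x86

MEM[0x1d,0x12,0x16] = 9c 20 86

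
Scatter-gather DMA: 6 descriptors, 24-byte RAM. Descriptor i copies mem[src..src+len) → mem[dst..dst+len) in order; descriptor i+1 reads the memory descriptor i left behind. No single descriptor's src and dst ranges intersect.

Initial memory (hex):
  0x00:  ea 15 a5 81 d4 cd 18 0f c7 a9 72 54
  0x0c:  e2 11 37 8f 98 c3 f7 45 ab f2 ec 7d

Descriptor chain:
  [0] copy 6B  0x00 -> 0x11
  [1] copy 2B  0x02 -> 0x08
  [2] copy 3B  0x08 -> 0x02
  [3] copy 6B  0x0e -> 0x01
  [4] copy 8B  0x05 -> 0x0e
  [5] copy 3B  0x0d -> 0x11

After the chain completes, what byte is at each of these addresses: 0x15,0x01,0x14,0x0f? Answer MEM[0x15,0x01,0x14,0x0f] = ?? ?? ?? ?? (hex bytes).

  after D0: wrote 6B at 0x11 = ea15a581d4cd
  after D1: wrote 2B at 0x08 = a581
  after D2: wrote 3B at 0x02 = a58172
  after D3: wrote 6B at 0x01 = 378f98ea15a5
  after D4: wrote 8B at 0x0e = 15a50fa5817254e2
  after D5: wrote 3B at 0x11 = 1115a5
query mem[0x15]=0xe2, mem[0x01]=0x37, mem[0x14]=0x54, mem[0x0f]=0xa5

MEM[0x15,0x01,0x14,0x0f] = e2 37 54 a5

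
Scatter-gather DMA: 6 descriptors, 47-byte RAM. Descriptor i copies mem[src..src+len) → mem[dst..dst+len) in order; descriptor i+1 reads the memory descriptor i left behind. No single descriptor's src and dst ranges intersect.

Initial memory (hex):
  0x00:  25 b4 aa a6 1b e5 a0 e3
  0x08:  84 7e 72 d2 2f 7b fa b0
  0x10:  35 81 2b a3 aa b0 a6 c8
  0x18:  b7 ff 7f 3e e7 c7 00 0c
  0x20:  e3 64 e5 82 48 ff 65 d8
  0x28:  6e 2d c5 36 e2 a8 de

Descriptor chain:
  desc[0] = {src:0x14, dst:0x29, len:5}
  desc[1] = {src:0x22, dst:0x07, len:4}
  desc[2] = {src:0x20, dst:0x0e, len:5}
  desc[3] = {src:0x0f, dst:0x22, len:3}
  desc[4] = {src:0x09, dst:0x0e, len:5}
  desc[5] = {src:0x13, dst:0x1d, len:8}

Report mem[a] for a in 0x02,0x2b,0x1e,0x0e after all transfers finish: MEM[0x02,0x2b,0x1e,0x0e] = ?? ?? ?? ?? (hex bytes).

  after D0: wrote 5B at 0x29 = aab0a6c8b7
  after D1: wrote 4B at 0x07 = e58248ff
  after D2: wrote 5B at 0x0e = e364e58248
  after D3: wrote 3B at 0x22 = 64e582
  after D4: wrote 5B at 0x0e = 48ffd22f7b
  after D5: wrote 8B at 0x1d = a3aab0a6c8b7ff7f
query mem[0x02]=0xaa, mem[0x2b]=0xa6, mem[0x1e]=0xaa, mem[0x0e]=0x48

MEM[0x02,0x2b,0x1e,0x0e] = aa a6 aa 48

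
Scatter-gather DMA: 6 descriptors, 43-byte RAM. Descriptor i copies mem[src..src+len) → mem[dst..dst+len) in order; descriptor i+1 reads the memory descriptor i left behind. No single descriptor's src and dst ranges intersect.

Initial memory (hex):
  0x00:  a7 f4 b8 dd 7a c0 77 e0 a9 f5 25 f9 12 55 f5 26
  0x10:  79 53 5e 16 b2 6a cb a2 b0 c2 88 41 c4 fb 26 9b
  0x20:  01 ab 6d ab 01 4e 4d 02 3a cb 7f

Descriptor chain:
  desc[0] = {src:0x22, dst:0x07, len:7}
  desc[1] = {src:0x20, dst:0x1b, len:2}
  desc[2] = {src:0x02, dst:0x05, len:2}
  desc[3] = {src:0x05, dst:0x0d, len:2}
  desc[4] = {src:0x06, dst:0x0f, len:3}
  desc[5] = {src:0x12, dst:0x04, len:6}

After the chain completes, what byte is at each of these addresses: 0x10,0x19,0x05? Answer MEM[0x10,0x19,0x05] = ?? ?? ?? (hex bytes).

#0 dst[0x07+7] := {0x6d,0xab,0x01,0x4e,0x4d,0x02,0x3a}
#1 dst[0x1b+2] := {0x01,0xab}
#2 dst[0x05+2] := {0xb8,0xdd}
#3 dst[0x0d+2] := {0xb8,0xdd}
#4 dst[0x0f+3] := {0xdd,0x6d,0xab}
#5 dst[0x04+6] := {0x5e,0x16,0xb2,0x6a,0xcb,0xa2}
query mem[0x10]=0x6d, mem[0x19]=0xc2, mem[0x05]=0x16

MEM[0x10,0x19,0x05] = 6d c2 16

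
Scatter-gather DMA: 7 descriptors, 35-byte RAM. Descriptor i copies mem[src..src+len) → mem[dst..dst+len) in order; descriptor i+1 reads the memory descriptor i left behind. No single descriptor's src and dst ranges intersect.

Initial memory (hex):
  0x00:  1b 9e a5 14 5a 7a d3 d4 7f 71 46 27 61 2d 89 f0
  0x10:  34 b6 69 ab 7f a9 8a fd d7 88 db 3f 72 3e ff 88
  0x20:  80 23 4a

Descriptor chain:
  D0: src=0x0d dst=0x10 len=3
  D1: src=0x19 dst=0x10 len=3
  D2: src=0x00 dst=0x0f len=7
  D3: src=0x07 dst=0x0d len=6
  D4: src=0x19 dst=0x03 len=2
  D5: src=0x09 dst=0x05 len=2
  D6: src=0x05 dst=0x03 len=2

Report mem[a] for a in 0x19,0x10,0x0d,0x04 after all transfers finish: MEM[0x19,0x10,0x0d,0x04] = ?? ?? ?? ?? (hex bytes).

MEM[0x19,0x10,0x0d,0x04] = 88 46 d4 46

#0 dst[0x10+3] := {0x2d,0x89,0xf0}
#1 dst[0x10+3] := {0x88,0xdb,0x3f}
#2 dst[0x0f+7] := {0x1b,0x9e,0xa5,0x14,0x5a,0x7a,0xd3}
#3 dst[0x0d+6] := {0xd4,0x7f,0x71,0x46,0x27,0x61}
#4 dst[0x03+2] := {0x88,0xdb}
#5 dst[0x05+2] := {0x71,0x46}
#6 dst[0x03+2] := {0x71,0x46}
query mem[0x19]=0x88, mem[0x10]=0x46, mem[0x0d]=0xd4, mem[0x04]=0x46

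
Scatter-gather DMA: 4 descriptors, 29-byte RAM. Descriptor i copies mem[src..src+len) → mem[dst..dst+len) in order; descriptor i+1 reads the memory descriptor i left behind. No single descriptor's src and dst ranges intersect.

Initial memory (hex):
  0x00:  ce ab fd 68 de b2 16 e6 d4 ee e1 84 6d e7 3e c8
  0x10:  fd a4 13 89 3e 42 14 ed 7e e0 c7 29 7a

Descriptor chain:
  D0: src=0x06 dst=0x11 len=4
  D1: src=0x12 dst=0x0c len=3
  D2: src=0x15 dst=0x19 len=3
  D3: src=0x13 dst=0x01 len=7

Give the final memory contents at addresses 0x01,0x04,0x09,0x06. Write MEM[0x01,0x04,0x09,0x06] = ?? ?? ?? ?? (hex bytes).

MEM[0x01,0x04,0x09,0x06] = d4 14 ee 7e

  after D0: wrote 4B at 0x11 = 16e6d4ee
  after D1: wrote 3B at 0x0c = e6d4ee
  after D2: wrote 3B at 0x19 = 4214ed
  after D3: wrote 7B at 0x01 = d4ee4214ed7e42
query mem[0x01]=0xd4, mem[0x04]=0x14, mem[0x09]=0xee, mem[0x06]=0x7e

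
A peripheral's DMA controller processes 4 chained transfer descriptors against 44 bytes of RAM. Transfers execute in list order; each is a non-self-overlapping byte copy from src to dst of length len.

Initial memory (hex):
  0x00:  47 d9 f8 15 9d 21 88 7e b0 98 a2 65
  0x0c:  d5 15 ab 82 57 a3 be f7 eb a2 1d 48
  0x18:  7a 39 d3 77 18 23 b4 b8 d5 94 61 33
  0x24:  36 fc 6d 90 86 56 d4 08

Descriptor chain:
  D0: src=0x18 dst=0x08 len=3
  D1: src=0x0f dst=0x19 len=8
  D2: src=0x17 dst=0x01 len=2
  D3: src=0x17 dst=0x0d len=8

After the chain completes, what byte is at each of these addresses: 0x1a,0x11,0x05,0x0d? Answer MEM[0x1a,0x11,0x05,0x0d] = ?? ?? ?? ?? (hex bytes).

MEM[0x1a,0x11,0x05,0x0d] = 57 a3 21 48

D0: mem[0x08..0x0a] <- [7a 39 d3]
D1: mem[0x19..0x20] <- [82 57 a3 be f7 eb a2 1d]
D2: mem[0x01..0x02] <- [48 7a]
D3: mem[0x0d..0x14] <- [48 7a 82 57 a3 be f7 eb]
query mem[0x1a]=0x57, mem[0x11]=0xa3, mem[0x05]=0x21, mem[0x0d]=0x48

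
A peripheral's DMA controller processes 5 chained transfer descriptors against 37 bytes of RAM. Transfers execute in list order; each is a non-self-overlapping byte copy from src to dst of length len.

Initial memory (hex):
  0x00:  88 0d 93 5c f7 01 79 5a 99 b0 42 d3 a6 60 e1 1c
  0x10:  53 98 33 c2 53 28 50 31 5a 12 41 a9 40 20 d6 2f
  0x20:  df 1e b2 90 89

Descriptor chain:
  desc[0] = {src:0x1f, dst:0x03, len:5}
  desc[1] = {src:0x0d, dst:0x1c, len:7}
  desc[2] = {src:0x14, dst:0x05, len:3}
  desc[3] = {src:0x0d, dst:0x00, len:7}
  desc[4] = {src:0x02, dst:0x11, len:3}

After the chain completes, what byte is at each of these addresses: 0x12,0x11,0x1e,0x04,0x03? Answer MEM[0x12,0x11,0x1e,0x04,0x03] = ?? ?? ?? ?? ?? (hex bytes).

MEM[0x12,0x11,0x1e,0x04,0x03] = 53 1c 1c 98 53

#0 dst[0x03+5] := {0x2f,0xdf,0x1e,0xb2,0x90}
#1 dst[0x1c+7] := {0x60,0xe1,0x1c,0x53,0x98,0x33,0xc2}
#2 dst[0x05+3] := {0x53,0x28,0x50}
#3 dst[0x00+7] := {0x60,0xe1,0x1c,0x53,0x98,0x33,0xc2}
#4 dst[0x11+3] := {0x1c,0x53,0x98}
query mem[0x12]=0x53, mem[0x11]=0x1c, mem[0x1e]=0x1c, mem[0x04]=0x98, mem[0x03]=0x53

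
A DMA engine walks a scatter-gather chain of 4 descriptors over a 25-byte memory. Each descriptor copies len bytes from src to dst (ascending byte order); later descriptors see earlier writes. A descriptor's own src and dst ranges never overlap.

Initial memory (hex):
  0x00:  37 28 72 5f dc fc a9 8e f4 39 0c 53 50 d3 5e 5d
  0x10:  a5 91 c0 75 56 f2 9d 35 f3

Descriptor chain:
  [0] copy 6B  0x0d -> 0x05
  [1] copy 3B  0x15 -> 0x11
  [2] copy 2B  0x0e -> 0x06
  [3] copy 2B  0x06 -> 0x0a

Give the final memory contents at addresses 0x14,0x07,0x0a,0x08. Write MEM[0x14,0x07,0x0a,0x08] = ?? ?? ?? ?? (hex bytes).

#0 dst[0x05+6] := {0xd3,0x5e,0x5d,0xa5,0x91,0xc0}
#1 dst[0x11+3] := {0xf2,0x9d,0x35}
#2 dst[0x06+2] := {0x5e,0x5d}
#3 dst[0x0a+2] := {0x5e,0x5d}
query mem[0x14]=0x56, mem[0x07]=0x5d, mem[0x0a]=0x5e, mem[0x08]=0xa5

MEM[0x14,0x07,0x0a,0x08] = 56 5d 5e a5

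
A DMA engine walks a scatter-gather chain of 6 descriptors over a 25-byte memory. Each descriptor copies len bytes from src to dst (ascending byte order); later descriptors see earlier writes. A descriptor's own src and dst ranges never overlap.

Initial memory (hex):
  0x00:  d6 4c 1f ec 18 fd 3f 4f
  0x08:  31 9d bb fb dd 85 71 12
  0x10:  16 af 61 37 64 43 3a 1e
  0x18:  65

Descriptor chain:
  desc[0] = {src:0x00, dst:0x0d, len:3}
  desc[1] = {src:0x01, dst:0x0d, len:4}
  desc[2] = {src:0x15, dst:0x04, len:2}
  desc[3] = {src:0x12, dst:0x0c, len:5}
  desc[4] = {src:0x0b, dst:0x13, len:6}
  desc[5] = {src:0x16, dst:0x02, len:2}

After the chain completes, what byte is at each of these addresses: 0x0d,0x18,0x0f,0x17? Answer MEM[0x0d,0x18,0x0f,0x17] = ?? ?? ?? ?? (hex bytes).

[0] 0x00->0x0d len=3 : d6 4c 1f
[1] 0x01->0x0d len=4 : 4c 1f ec 18
[2] 0x15->0x04 len=2 : 43 3a
[3] 0x12->0x0c len=5 : 61 37 64 43 3a
[4] 0x0b->0x13 len=6 : fb 61 37 64 43 3a
[5] 0x16->0x02 len=2 : 64 43
query mem[0x0d]=0x37, mem[0x18]=0x3a, mem[0x0f]=0x43, mem[0x17]=0x43

MEM[0x0d,0x18,0x0f,0x17] = 37 3a 43 43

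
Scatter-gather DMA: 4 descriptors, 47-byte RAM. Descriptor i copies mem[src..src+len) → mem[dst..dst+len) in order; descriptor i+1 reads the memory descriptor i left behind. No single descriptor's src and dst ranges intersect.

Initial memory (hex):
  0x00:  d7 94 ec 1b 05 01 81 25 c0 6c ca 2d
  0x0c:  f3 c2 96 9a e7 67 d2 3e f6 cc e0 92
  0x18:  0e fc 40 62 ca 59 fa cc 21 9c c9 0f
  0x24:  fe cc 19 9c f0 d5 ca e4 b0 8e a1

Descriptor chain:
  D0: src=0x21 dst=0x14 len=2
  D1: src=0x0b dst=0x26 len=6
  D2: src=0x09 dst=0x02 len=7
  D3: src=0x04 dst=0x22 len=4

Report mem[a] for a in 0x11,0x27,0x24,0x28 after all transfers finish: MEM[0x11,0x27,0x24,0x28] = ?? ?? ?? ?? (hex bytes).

  after D0: wrote 2B at 0x14 = 9cc9
  after D1: wrote 6B at 0x26 = 2df3c2969ae7
  after D2: wrote 7B at 0x02 = 6cca2df3c2969a
  after D3: wrote 4B at 0x22 = 2df3c296
query mem[0x11]=0x67, mem[0x27]=0xf3, mem[0x24]=0xc2, mem[0x28]=0xc2

MEM[0x11,0x27,0x24,0x28] = 67 f3 c2 c2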